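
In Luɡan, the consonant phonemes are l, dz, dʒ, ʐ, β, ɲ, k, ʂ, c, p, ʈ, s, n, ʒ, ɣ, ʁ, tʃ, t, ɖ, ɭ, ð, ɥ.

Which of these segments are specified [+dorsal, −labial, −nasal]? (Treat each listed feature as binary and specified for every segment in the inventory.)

k, c, ɣ, ʁ

Eliminate segments failing any feature: /l, dz, dʒ, ʐ, β, ʂ, p, ʈ, s, n, ʒ, tʃ, t, ɖ, ɭ, ð/ are [−dorsal]; /ɲ/ is [+nasal]; /ɥ/ is [+labial]. The remaining /k, c, ɣ, ʁ/ satisfy [+dorsal], [−labial], [−nasal].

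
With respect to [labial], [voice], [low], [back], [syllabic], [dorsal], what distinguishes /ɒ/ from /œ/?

[low], [back]

/ɒ/ is the low back rounded vowel and /œ/ is the mid front rounded lax vowel. Both are [+labial], [+voice], [+syllabic], [+dorsal]. /ɒ/ is [+low] while /œ/ is [-low]; /ɒ/ is [+back] while /œ/ is [-back], so the distinguishing features are [low], [back].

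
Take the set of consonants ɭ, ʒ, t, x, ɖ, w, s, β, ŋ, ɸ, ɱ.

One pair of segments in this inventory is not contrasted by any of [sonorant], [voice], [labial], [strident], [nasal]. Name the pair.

On the given features, /x/ and /t/ have an identical profile: [-sonorant], [-voice], [-labial], [-strident], [-nasal]. No other two segments in the inventory coincide on all 5 features. (They do differ in [continuant], [coronal] and [dorsal], which are not among the given features.)

x, t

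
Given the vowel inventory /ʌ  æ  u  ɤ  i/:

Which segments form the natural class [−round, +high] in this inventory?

i

Checking each segment against [−round], [+high]: /i/ (high front unrounded tense vowel) satisfies every feature; every other segment in the inventory fails at least one.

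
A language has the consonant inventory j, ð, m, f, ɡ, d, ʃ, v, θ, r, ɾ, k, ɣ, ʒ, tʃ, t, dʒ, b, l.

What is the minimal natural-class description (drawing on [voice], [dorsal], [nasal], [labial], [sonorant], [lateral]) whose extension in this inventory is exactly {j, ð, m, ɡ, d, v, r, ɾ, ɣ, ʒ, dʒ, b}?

[+voice, −lateral]

Every target segment is [+voice], [−lateral]; each remaining inventory member fails at least one of these. Each conjunct is needed — [−lateral] alone would also admit /f, ʃ, θ, k, …/; [+voice] alone would also admit /l/ — and no other single listed feature has exactly this extension, so two is the minimum.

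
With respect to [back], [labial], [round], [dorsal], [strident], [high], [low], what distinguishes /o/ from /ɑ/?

[labial], [round], [low]

/o/ (mid back rounded tense vowel) and /ɑ/ (low back unrounded vowel) agree on [+back], [+dorsal], [−strident], [−high]. They differ on [labial] (/o/ [+], /ɑ/ [−]), [round] (/o/ [+], /ɑ/ [−]), [low] (/o/ [−], /ɑ/ [+]).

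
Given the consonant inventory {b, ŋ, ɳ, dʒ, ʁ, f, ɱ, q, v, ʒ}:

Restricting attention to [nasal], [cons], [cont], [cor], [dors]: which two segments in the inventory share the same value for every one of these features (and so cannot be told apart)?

f, v

On the given features, /f/ and /v/ have an identical profile: [−nasal], [+consonantal], [+continuant], [−coronal], [−dorsal]. No other two segments in the inventory coincide on all 5 features. (They do differ in [voice], which is not among the given features.)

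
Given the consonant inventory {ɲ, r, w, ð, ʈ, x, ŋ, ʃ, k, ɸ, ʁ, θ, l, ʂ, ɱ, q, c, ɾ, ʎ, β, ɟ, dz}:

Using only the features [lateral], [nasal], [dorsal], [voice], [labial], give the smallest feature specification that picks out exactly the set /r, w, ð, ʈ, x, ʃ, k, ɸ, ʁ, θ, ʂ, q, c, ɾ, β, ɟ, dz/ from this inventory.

/r, w, ð, ʈ, x, ʃ, k, ɸ, ʁ, θ, ʂ, q, c, ɾ, β, ɟ, dz/ are all [-nasal], [-lateral], and no other segment in the inventory matches both values. Dropping any one of them over-generates: [-lateral] alone would also admit /ɲ, ŋ, ɱ/; [-nasal] alone would also admit /l, ʎ/. No other single listed feature picks out exactly this set either, so fewer than two features will not do.

[-nasal, -lateral]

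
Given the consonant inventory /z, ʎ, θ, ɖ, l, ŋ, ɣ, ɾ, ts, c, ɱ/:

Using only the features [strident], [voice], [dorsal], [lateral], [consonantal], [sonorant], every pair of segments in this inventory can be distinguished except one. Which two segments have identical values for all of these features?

/ɾ/ (alveolar tap) and /ɱ/ (labiodental nasal) are both [−strident], [+voice], [−dorsal], [−lateral], [+consonantal], [+sonorant], so none of the listed features separates them. (They do differ in [nasal], [labial] and [coronal], which are not among the given features.) Every other pair in the inventory differs on at least one listed feature.

ɾ, ɱ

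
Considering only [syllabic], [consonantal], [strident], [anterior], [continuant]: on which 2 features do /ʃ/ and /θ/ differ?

[strident], [anterior]

/ʃ/ (voiceless postalveolar fricative) and /θ/ (voiceless dental fricative) agree on [−syllabic], [+consonantal], [+continuant]. They differ on [strident] (/ʃ/ [+], /θ/ [−]), [anterior] (/ʃ/ [−], /θ/ [+]).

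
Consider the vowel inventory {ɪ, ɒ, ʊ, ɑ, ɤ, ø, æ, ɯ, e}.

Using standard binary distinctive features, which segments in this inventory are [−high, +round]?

ɒ, ø

Among the inventory, the [−high] segments are /ɒ, ɑ, ɤ, ø, æ, e/.
Intersecting with [+round] leaves /ɒ, ø/.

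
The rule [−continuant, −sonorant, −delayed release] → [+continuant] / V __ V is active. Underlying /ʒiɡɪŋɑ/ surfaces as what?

[ʒiɣɪŋɑ]

Only /ɡ/ occurs between two vowels (/i/ __ /ɪ/) and matches the structural description. It is a voiced velar stop, so [−continuant, −sonorant, −delayed release] holds; changing it to [+continuant] with all other features held fixed yields /ɣ/ (voiced velar fricative). No other segment meets both the structural description and the environment, so the output is [ʒiɣɪŋɑ].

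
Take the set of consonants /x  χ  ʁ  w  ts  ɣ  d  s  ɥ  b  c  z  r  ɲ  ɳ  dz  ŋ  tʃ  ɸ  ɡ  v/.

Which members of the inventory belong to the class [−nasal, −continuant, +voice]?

The [−nasal] segments are /x, χ, ʁ, w, ts, ɣ, d, s, ɥ, b, c, z, r, dz, tʃ, ɸ, ɡ, v/.
Among these, [−continuant] gives /ts, d, b, c, dz, tʃ, ɡ/.
Intersecting with [+voice] leaves /d, b, dz, ɡ/.

d, b, dz, ɡ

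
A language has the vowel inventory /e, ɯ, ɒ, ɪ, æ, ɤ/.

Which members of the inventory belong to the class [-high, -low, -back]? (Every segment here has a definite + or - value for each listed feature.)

e

Checking each segment against [-high], [-low], [-back]: /e/ (mid front unrounded tense vowel) satisfies every feature; every other segment in the inventory fails at least one.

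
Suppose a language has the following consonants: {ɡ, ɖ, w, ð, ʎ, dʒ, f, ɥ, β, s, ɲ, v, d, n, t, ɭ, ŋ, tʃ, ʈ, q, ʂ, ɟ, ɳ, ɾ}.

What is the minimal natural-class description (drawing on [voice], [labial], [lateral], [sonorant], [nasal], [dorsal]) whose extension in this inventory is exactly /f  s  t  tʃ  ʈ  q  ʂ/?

[-voice]

The target set is precisely the extension of [-voice] in this inventory.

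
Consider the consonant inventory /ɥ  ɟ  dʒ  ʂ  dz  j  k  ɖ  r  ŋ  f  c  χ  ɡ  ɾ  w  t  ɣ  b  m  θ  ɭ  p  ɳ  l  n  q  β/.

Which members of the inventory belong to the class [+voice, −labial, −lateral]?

ɟ, dʒ, dz, j, ɖ, r, ŋ, ɡ, ɾ, ɣ, ɳ, n

The [+voice] segments are /ɥ, ɟ, dʒ, dz, j, ɖ, r, ŋ, ɡ, ɾ, w, ɣ, b, m, ɭ, ɳ, l, n, β/.
Among these, [−labial] gives /ɟ, dʒ, dz, j, ɖ, r, ŋ, ɡ, ɾ, ɣ, ɭ, ɳ, l, n/.
Of those, [−lateral] leaves /ɟ, dʒ, dz, j, ɖ, r, ŋ, ɡ, ɾ, ɣ, ɳ, n/.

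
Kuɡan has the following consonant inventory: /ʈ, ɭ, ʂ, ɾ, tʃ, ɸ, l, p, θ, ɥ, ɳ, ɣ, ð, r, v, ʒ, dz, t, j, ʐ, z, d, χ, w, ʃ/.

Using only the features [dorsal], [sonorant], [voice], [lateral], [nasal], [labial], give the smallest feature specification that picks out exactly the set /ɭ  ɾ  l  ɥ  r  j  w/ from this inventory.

[+sonorant, −nasal]

The class [+sonorant], [−nasal] has exactly /ɭ, ɾ, l, ɥ, r, j, w/ as its extension in this inventory. No smaller conjunction from the listed features achieves this: [−nasal] alone would also admit /ʈ, ʂ, tʃ, ɸ, …/; [+sonorant] alone would also admit /ɳ/; and checking the remaining single features turns up none with this extension.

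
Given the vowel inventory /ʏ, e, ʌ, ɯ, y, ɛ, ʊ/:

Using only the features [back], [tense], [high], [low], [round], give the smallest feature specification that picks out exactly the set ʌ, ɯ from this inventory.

[+back, −round]

The class [+back], [−round] has exactly /ʌ, ɯ/ as its extension in this inventory. No smaller conjunction from the listed features achieves this: [−round] alone would also admit /e, ɛ/; [+back] alone would also admit /ʊ/; and checking the remaining single features turns up none with this extension.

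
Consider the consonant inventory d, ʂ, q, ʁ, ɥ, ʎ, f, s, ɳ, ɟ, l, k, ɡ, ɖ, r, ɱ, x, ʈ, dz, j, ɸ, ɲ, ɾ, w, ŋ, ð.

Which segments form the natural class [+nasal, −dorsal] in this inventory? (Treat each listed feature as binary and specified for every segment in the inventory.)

Eliminate segments failing any feature: /d, ʂ, q, ʁ, ɥ, ʎ, f, s, ɟ, l, k, ɡ, ɖ, r, x, ʈ, dz, j, ɸ, ɾ, w, ð/ are [−nasal]; /ɲ, ŋ/ are [+dorsal]. The remaining /ɳ, ɱ/ satisfy [+nasal], [−dorsal].

ɳ, ɱ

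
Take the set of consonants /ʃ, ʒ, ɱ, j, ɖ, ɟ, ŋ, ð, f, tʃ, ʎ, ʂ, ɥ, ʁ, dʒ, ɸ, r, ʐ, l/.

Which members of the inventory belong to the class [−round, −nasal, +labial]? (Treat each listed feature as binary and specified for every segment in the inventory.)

Among the inventory, the [−round] segments are /ʃ, ʒ, ɱ, j, ɖ, ɟ, ŋ, ð, f, tʃ, ʎ, ʂ, ʁ, dʒ, ɸ, r, ʐ, l/.
Among these, [−nasal] gives /ʃ, ʒ, j, ɖ, ɟ, ð, f, tʃ, ʎ, ʂ, ʁ, dʒ, ɸ, r, ʐ, l/.
Then [+labial] leaves /f, ɸ/.

f, ɸ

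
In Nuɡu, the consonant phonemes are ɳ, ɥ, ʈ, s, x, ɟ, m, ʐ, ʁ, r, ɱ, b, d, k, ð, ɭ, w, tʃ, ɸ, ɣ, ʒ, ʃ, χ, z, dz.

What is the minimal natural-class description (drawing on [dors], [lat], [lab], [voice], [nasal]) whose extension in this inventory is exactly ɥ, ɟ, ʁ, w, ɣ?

/ɥ, ɟ, ʁ, w, ɣ/ are all [+voice], [+dorsal], and no other segment in the inventory matches both values. Dropping any one of them over-generates: [+dorsal] alone would also admit /x, k, χ/; [+voice] alone would also admit /ɳ, m, ʐ, r, …/. No other single listed feature picks out exactly this set either, so fewer than two features will not do.

[+voice, +dors]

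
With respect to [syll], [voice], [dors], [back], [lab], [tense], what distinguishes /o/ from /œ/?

/o/ is the mid back rounded tense vowel and /œ/ is the mid front rounded lax vowel. Both are [+syllabic], [+voice], [+dorsal], [+labial]. /o/ is [+back] while /œ/ is [−back]; /o/ is [+tense] while /œ/ is [−tense], so the distinguishing features are [back], [tense].

[back], [tense]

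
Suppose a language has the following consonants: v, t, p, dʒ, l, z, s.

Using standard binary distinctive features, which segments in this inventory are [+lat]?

The feature [lateral] marks segments produced with airflow around the side(s) of the tongue. In this inventory /l/ has that property, so it is [+lateral]; /v, t, p, dʒ, z, s/ are [-lateral].

l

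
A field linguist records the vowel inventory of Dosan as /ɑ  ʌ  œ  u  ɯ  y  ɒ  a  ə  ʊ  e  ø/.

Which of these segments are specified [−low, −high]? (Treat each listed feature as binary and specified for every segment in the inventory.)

Checking each segment against [−low], [−high]: /ʌ/ (mid back unrounded lax vowel), /œ/ (mid front rounded lax vowel), /ə/ (mid central vowel (schwa)), /e/ (mid front unrounded tense vowel), /ø/ (mid front rounded tense vowel) satisfy every feature; every other segment in the inventory fails at least one.

ʌ, œ, ə, e, ø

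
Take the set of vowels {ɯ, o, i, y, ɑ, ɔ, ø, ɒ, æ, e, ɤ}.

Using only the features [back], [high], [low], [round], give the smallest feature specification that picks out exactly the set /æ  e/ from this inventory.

[−high, −back, −round]

/æ, e/ are all [−high], [−back], [−round], and no other segment in the inventory matches all three values. Dropping any one of them over-generates: [−back, −round] alone would also admit /i/; [−high, −round] alone would also admit /ɑ, ɤ/; [−high, −back] alone would also admit /ø/. No other combination of two listed features picks out exactly this set either, so fewer than three features will not do.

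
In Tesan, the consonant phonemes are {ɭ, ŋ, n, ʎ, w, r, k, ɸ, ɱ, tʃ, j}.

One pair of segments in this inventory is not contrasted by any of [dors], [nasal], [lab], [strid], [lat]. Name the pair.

j, k

Both /j/ and /k/ are [+dorsal], [-nasal], [-labial], [-strident], [-lateral]. Since the list omits [sonorant], [voice], [continuant] and [back] — which do distinguish the palatal glide from the voiceless velar stop — this pair collapses; all other pairs remain distinct.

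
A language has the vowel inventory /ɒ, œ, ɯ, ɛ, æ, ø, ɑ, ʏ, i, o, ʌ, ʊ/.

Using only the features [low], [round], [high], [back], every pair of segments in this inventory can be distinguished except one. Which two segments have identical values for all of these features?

œ, ø

Both /œ/ and /ø/ are [−low], [+round], [−high], [−back]. Since the list omits [tense] — which does distinguish the mid front rounded lax vowel from the mid front rounded tense vowel — this pair collapses; all other pairs remain distinct.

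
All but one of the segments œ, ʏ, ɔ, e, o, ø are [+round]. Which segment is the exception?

e

Every segment except /e/ is [+round]. /e/ (mid front unrounded tense vowel) is [−round], so it is the exception.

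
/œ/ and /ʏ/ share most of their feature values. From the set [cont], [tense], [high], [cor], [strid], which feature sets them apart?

The two segments share [+continuant], [−tense], [−coronal], [−strident]. The only feature from the list on which they differ: /œ/ is [−high] while /ʏ/ is [+high].

[high]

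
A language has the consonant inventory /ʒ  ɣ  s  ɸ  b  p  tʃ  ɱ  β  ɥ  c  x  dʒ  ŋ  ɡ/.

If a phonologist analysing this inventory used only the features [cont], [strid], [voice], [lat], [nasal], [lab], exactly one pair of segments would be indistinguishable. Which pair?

Both /ɥ/ and /β/ are [+continuant], [-strident], [+voice], [-lateral], [-nasal], [+labial]. Since the list omits [sonorant], [round] and [dorsal] — which do distinguish the labial-palatal glide from the voiced bilabial fricative — this pair collapses; all other pairs remain distinct.

ɥ, β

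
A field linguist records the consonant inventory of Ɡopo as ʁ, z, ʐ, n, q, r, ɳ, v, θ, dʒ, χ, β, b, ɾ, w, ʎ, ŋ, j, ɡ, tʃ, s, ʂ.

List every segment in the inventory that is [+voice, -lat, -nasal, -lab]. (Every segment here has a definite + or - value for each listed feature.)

Eliminate segments failing any feature: /n, ɳ, ŋ/ are [+nasal]; /q, θ, χ, tʃ, s, ʂ/ are [-voice]; /v, β, b, w/ are [+labial]; /ʎ/ is [+lateral]. The remaining /ʁ, z, ʐ, r, dʒ, ɾ, j, ɡ/ satisfy [+voice], [-lateral], [-nasal], [-labial].

ʁ, z, ʐ, r, dʒ, ɾ, j, ɡ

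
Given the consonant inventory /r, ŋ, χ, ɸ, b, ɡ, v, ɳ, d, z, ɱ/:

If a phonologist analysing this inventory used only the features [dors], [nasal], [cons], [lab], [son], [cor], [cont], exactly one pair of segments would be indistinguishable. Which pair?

ɸ, v

Both /ɸ/ and /v/ are [−dorsal], [−nasal], [+consonantal], [+labial], [−sonorant], [−coronal], [+continuant]. Since the list omits [voice] — which does distinguish the voiceless bilabial fricative from the voiced labiodental fricative — this pair collapses; all other pairs remain distinct.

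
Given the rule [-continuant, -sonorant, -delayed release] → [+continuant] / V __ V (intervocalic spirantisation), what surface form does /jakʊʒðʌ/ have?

The only segment in the rule's environment that also matches [-continuant, -sonorant, -delayed release] is /k/. Applying [+continuant] turns the voiceless velar stop into /x/ (voiceless velar fricative), giving [jaxʊʒðʌ].

[jaxʊʒðʌ]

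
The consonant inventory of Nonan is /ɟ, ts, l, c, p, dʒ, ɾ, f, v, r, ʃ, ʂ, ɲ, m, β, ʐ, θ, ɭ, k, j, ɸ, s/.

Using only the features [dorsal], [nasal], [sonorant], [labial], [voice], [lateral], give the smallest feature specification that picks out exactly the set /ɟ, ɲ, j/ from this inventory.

/ɟ, ɲ, j/ are all [+voice], [+dorsal], and no other segment in the inventory matches both values. Dropping any one of them over-generates: [+dorsal] alone would also admit /c, k/; [+voice] alone would also admit /l, dʒ, ɾ, v, …/. No other single listed feature picks out exactly this set either, so fewer than two features will not do.

[+voice, +dorsal]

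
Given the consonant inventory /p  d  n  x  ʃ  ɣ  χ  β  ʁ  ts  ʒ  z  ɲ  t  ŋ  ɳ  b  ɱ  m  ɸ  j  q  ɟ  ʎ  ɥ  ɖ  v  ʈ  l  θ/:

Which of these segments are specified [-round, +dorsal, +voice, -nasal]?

Eliminate segments failing any feature: /p, d, n, ʃ, β, ts, ʒ, z, t, ɳ, b, ɱ, m, ɸ, ɖ, v, ʈ, l, θ/ are [-dorsal]; /x, χ, q/ are [-voice]; /ɲ, ŋ/ are [+nasal]; /ɥ/ is [+round]. The remaining /ɣ, ʁ, j, ɟ, ʎ/ satisfy [-round], [+dorsal], [+voice], [-nasal].

ɣ, ʁ, j, ɟ, ʎ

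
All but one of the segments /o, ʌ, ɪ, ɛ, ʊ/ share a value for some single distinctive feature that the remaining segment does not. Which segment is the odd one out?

/ɛ, ʊ, ʌ, ɪ/ are all [−tense], but /o/ (mid back rounded tense vowel) is [+tense]. No other single segment can be removed to leave a set sharing one feature value that the removed segment lacks, so /o/ is the odd one out.

o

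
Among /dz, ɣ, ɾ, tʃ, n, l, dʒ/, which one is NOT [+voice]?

Every segment except /tʃ/ is [+voice]. /tʃ/ (voiceless postalveolar affricate) is [−voice], so it is the exception.

tʃ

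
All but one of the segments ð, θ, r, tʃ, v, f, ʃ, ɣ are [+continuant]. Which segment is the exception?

tʃ

Every segment except /tʃ/ is [+continuant]. /tʃ/ (voiceless postalveolar affricate) is [-continuant], so it is the exception.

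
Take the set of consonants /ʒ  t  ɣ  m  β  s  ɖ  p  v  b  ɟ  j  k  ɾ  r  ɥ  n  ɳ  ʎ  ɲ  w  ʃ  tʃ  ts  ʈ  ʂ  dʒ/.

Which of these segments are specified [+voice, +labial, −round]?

Checking each segment against [+voice], [+labial], [−round]: /m/ (bilabial nasal), /β/ (voiced bilabial fricative), /v/ (voiced labiodental fricative), /b/ (voiced bilabial stop) satisfy every feature; every other segment in the inventory fails at least one.

m, β, v, b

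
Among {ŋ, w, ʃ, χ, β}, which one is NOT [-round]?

/ŋ, ʃ, χ, β/ are all [-round]; /w/ (labial-velar glide) is [+round].

w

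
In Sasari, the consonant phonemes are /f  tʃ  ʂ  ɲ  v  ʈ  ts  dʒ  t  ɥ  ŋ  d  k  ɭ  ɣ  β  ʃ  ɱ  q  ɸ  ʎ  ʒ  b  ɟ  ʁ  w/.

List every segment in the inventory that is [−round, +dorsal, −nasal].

k, ɣ, q, ʎ, ɟ, ʁ

Checking each segment against [−round], [+dorsal], [−nasal]: /k/ (voiceless velar stop), /ɣ/ (voiced velar fricative), /q/ (voiceless uvular stop), /ʎ/ (palatal lateral approximant), /ɟ/ (voiced palatal stop), /ʁ/ (voiced uvular fricative) satisfy every feature; every other segment in the inventory fails at least one.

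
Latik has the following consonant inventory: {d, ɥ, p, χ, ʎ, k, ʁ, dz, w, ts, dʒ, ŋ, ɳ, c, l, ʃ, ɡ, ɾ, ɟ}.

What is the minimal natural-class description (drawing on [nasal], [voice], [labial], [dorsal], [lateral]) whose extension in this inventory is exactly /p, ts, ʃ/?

Every target segment is [-voice], [-dorsal]; each remaining inventory member fails at least one of these. Each conjunct is needed — [-dorsal] alone would also admit /d, dz, dʒ, ɳ, …/; [-voice] alone would also admit /χ, k, c/ — and no other single listed feature has exactly this extension, so two is the minimum.

[-voice, -dorsal]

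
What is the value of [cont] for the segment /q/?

[-continuant]

/q/ is the voiceless uvular stop, hence [-continuant].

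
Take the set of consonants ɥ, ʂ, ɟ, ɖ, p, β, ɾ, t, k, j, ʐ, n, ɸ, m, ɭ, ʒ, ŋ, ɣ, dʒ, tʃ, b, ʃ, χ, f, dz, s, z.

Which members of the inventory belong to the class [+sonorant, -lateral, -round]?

Eliminate segments failing any feature: /ɥ/ is [+round]; /ʂ, ɟ, ɖ, p, β, t, k, ʐ, ɸ, ʒ, ɣ, dʒ, tʃ, b, ʃ, χ, f, dz, s, z/ are [-sonorant]; /ɭ/ is [+lateral]. The remaining /ɾ, j, n, m, ŋ/ satisfy [+sonorant], [-lateral], [-round].

ɾ, j, n, m, ŋ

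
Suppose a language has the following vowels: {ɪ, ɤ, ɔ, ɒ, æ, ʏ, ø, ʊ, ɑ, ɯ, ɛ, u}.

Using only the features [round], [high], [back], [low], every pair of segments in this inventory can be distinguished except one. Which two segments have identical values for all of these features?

On the given features, /ʊ/ and /u/ have an identical profile: [+round], [+high], [+back], [-low]. No other two segments in the inventory coincide on all 4 features. (They do differ in [tense], which is not among the given features.)

ʊ, u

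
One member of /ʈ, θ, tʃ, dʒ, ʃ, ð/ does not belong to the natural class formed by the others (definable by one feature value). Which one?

[distributed] groups all but one: /θ, ʃ, dʒ, tʃ, ð/ share [+distributed] while /ʈ/ (voiceless retroflex stop) alone is [−distributed]. Removing any other segment would not leave a single-feature class that excludes it.

ʈ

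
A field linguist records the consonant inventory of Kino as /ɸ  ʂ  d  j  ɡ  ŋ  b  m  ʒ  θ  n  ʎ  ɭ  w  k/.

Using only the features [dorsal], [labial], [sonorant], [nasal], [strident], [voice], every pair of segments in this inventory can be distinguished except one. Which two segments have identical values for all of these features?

Both /j/ and /ʎ/ are [+dorsal], [-labial], [+sonorant], [-nasal], [-strident], [+voice]. Since the list omits [lateral] — which does distinguish the palatal glide from the palatal lateral approximant — this pair collapses; all other pairs remain distinct.

j, ʎ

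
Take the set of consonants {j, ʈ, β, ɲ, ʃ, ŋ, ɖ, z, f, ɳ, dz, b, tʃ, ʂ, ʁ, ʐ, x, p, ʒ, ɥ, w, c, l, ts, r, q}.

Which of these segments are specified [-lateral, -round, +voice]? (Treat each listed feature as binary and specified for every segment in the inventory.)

First, the [-lateral] segments are /j, ʈ, β, ɲ, ʃ, ŋ, ɖ, z, f, ɳ, dz, b, tʃ, ʂ, ʁ, ʐ, x, p, ʒ, ɥ, w, c, ts, r, q/.
Of those, [-round] gives /j, ʈ, β, ɲ, ʃ, ŋ, ɖ, z, f, ɳ, dz, b, tʃ, ʂ, ʁ, ʐ, x, p, ʒ, c, ts, r, q/.
Intersecting with [+voice] leaves /j, β, ɲ, ŋ, ɖ, z, ɳ, dz, b, ʁ, ʐ, ʒ, r/.

j, β, ɲ, ŋ, ɖ, z, ɳ, dz, b, ʁ, ʐ, ʒ, r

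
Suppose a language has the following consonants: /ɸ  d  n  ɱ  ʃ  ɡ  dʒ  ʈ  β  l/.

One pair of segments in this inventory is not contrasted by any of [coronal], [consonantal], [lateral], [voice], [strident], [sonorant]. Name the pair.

β, ɡ

Both /β/ and /ɡ/ are [-coronal], [+consonantal], [-lateral], [+voice], [-strident], [-sonorant]. Since the list omits [continuant], [labial] and [dorsal] — which do distinguish the voiced bilabial fricative from the voiced velar stop — this pair collapses; all other pairs remain distinct.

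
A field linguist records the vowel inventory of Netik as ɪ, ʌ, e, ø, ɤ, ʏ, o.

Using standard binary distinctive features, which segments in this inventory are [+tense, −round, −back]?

Eliminate segments failing any feature: /ɪ, ʌ, ʏ/ are [−tense]; /ø, o/ are [+round]; /ɤ/ is [+back]. The remaining /e/ satisfy [+tense], [−round], [−back].

e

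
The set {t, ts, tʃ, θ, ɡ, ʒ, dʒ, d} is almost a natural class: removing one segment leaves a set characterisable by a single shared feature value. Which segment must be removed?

The remaining segments after removing /ɡ/ share [+coronal]; /ɡ/ (voiced velar stop) is [−coronal]. For every other candidate removal, the leftover set fails to share any single feature value that the removed segment lacks.

ɡ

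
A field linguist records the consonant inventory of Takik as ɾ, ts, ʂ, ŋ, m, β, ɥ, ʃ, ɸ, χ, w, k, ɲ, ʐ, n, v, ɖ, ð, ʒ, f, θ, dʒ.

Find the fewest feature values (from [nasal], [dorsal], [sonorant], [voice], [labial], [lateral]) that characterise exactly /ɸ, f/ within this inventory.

Every target segment is [−voice], [+labial]; each remaining inventory member fails at least one of these. Each conjunct is needed — [+labial] alone would also admit /m, β, ɥ, w, …/; [−voice] alone would also admit /ts, ʂ, ʃ, χ, …/ — and no other single listed feature has exactly this extension, so two is the minimum.

[−voice, +labial]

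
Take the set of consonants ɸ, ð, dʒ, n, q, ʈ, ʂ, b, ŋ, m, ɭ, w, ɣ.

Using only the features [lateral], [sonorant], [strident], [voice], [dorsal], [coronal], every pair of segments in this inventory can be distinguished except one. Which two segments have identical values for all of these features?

ŋ, w

/ŋ/ (velar nasal) and /w/ (labial-velar glide) are both [-lateral], [+sonorant], [-strident], [+voice], [+dorsal], [-coronal], so none of the listed features separates them. (They do differ in [nasal], [continuant], [labial] and [round], which are not among the given features.) Every other pair in the inventory differs on at least one listed feature.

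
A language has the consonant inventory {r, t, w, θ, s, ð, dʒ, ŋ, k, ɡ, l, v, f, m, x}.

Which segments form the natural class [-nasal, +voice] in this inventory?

r, w, ð, dʒ, ɡ, l, v

Eliminate segments failing any feature: /t, θ, s, k, f, x/ are [-voice]; /ŋ, m/ are [+nasal]. The remaining /r, w, ð, dʒ, ɡ, l, v/ satisfy [-nasal], [+voice].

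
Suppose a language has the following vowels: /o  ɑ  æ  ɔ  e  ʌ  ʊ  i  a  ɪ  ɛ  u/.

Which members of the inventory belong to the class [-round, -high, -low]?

The [-round] segments are /ɑ, æ, e, ʌ, i, a, ɪ, ɛ/.
Then [-high] gives /ɑ, æ, e, ʌ, a, ɛ/.
Among these, [-low] leaves /e, ʌ, ɛ/.

e, ʌ, ɛ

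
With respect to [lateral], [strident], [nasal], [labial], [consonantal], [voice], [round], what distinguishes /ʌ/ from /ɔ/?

/ʌ/ (mid back unrounded lax vowel) and /ɔ/ (mid back rounded lax vowel) agree on [-lateral], [-strident], [-nasal], [-consonantal], [+voice]. They differ on [labial] (/ʌ/ [-], /ɔ/ [+]), [round] (/ʌ/ [-], /ɔ/ [+]).

[labial], [round]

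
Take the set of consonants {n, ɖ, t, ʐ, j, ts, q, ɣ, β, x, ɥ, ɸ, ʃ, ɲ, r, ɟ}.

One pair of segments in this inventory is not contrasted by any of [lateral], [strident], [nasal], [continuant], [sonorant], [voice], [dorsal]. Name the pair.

j, ɥ

/j/ (palatal glide) and /ɥ/ (labial-palatal glide) are both [-lateral], [-strident], [-nasal], [+continuant], [+sonorant], [+voice], [+dorsal], so none of the listed features separates them. (They do differ in [labial] and [round], which are not among the given features.) Every other pair in the inventory differs on at least one listed feature.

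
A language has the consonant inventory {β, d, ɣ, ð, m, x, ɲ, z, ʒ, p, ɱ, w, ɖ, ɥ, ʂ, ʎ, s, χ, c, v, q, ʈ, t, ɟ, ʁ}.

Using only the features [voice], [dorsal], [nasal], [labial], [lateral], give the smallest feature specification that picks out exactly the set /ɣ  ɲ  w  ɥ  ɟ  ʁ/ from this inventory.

Every target segment is [+voice], [−lateral], [+dorsal]; each remaining inventory member fails at least one of these. Each conjunct is needed — [−lateral, +dorsal] alone would also admit /x, χ, c, q/; [+voice, +dorsal] alone would also admit /ʎ/; [+voice, −lateral] alone would also admit /β, d, ð, m, …/ — and no other combination of two listed features has exactly this extension, so three is the minimum.

[+voice, −lateral, +dorsal]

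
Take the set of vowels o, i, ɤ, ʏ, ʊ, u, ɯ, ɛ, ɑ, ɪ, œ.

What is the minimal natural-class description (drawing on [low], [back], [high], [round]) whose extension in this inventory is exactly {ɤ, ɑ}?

/ɤ, ɑ/ are all [−high], [+back], [−round], and no other segment in the inventory matches all three values. Dropping any one of them over-generates: [+back, −round] alone would also admit /ɯ/; [−high, −round] alone would also admit /ɛ/; [−high, +back] alone would also admit /o/. No other combination of two listed features picks out exactly this set either, so fewer than three features will not do.

[−high, +back, −round]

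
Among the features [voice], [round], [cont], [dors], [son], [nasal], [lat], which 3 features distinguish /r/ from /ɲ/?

/r/ (alveolar trill) and /ɲ/ (palatal nasal) agree on [+voice], [−round], [+sonorant], [−lateral]. They differ on [nasal] (/r/ [−], /ɲ/ [+]), [continuant] (/r/ [+], /ɲ/ [−]), [dorsal] (/r/ [−], /ɲ/ [+]).

[nasal], [continuant], [dorsal]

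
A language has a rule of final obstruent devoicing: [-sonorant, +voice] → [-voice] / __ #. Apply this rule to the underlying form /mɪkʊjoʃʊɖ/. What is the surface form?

The only segment in the rule's environment that also matches [-sonorant, +voice] is /ɖ/. Applying [-voice] turns the voiced retroflex stop into /ʈ/ (voiceless retroflex stop), giving [mɪkʊjoʃʊʈ].

[mɪkʊjoʃʊʈ]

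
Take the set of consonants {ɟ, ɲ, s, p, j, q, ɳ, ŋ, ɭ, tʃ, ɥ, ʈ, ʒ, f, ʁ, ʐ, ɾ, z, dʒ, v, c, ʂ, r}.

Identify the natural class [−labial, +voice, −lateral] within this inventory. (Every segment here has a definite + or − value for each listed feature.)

ɟ, ɲ, j, ɳ, ŋ, ʒ, ʁ, ʐ, ɾ, z, dʒ, r

Eliminate segments failing any feature: /s, q, tʃ, ʈ, c, ʂ/ are [−voice]; /p, ɥ, f, v/ are [+labial]; /ɭ/ is [+lateral]. The remaining /ɟ, ɲ, j, ɳ, ŋ, ʒ, ʁ, ʐ, ɾ, z, dʒ, r/ satisfy [−labial], [+voice], [−lateral].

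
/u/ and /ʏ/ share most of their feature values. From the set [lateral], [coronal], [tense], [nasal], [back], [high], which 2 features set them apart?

[back], [tense]

/u/ (high back rounded tense vowel) and /ʏ/ (high front rounded lax vowel) agree on [-lateral], [-coronal], [-nasal], [+high]. They differ on [back] (/u/ [+], /ʏ/ [-]), [tense] (/u/ [+], /ʏ/ [-]).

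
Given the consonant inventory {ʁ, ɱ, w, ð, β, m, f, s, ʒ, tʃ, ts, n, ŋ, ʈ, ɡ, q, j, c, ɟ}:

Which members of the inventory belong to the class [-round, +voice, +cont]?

Eliminate segments failing any feature: /ɱ, m, n, ŋ, ɡ, ɟ/ are [-continuant]; /w/ is [+round]; /f, s, tʃ, ts, ʈ, q, c/ are [-voice]. The remaining /ʁ, ð, β, ʒ, j/ satisfy [-round], [+voice], [+continuant].

ʁ, ð, β, ʒ, j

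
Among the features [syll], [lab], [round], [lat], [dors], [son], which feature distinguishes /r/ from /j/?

[dorsal]

The two segments share [−syllabic], [−labial], [−round], [−lateral], [+sonorant]. The only feature from the list on which they differ: /r/ is [−dorsal] while /j/ is [+dorsal].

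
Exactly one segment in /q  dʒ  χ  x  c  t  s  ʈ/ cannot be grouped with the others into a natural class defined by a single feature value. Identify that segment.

dʒ

The remaining segments after removing /dʒ/ share [−voice]; /dʒ/ (voiced postalveolar affricate) is [+voice]. For every other candidate removal, the leftover set fails to share any single feature value that the removed segment lacks.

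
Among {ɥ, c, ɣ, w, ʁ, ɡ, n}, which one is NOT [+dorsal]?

n

Every segment except /n/ is [+dorsal]. /n/ (alveolar nasal) is [−dorsal], so it is the exception.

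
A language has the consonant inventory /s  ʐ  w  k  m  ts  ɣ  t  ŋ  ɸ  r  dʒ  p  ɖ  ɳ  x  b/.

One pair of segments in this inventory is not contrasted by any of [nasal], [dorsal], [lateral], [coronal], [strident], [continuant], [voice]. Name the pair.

ɣ, w

/ɣ/ (voiced velar fricative) and /w/ (labial-velar glide) are both [−nasal], [+dorsal], [−lateral], [−coronal], [−strident], [+continuant], [+voice], so none of the listed features separates them. (They do differ in [sonorant], [labial] and [round], which are not among the given features.) Every other pair in the inventory differs on at least one listed feature.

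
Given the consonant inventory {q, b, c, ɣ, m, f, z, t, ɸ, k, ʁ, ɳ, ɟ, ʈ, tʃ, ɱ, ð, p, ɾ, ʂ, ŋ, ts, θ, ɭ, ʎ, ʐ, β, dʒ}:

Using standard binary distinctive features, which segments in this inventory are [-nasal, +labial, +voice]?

b, β

Eliminate segments failing any feature: /q, c, ɣ, z, t, k, ʁ, ɟ, ʈ, tʃ, ð, ɾ, ʂ, ts, θ, ɭ, ʎ, ʐ, dʒ/ are [-labial]; /m, ɳ, ɱ, ŋ/ are [+nasal]; /f, ɸ, p/ are [-voice]. The remaining /b, β/ satisfy [-nasal], [+labial], [+voice].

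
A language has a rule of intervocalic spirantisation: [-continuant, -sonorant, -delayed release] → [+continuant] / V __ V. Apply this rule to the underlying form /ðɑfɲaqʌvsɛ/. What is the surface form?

/q/ satisfies [-continuant, -sonorant, -delayed release] and sits in V __ V. The [+continuant] counterpart of the voiceless uvular stop is /χ/. Other segments in /ðɑfɲaqʌvsɛ/ either fail the structural description or are not in the environment, so the surface form is [ðɑfɲaχʌvsɛ].

[ðɑfɲaχʌvsɛ]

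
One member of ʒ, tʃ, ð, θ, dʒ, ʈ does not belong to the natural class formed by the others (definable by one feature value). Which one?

[distributed] groups all but one: /tʃ, ʒ, dʒ, θ, ð/ share [+distributed] while /ʈ/ (voiceless retroflex stop) alone is [−distributed]. Removing any other segment would not leave a single-feature class that excludes it.

ʈ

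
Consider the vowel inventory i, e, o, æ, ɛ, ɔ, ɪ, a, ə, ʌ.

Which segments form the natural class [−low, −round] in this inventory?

i, e, ɛ, ɪ, ə, ʌ

Eliminate segments failing any feature: /o, ɔ/ are [+round]; /æ, a/ are [+low]. The remaining /i, e, ɛ, ɪ, ə, ʌ/ satisfy [−low], [−round].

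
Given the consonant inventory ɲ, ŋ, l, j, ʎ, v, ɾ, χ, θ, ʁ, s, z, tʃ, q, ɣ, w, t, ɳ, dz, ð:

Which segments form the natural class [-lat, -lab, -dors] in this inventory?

ɾ, θ, s, z, tʃ, t, ɳ, dz, ð

Eliminate segments failing any feature: /ɲ, ŋ, j, χ, ʁ, q, ɣ/ are [+dorsal]; /l, ʎ/ are [+lateral]; /v, w/ are [+labial]. The remaining /ɾ, θ, s, z, tʃ, t, ɳ, dz, ð/ satisfy [-lateral], [-labial], [-dorsal].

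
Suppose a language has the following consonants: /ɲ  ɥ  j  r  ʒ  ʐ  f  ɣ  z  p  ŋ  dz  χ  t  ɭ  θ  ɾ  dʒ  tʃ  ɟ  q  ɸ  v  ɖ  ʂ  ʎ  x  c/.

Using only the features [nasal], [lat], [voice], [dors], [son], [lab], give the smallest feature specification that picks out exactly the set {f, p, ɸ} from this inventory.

[−voice, +lab]

/f, p, ɸ/ are all [−voice], [+labial], and no other segment in the inventory matches both values. Dropping any one of them over-generates: [+labial] alone would also admit /ɥ, v/; [−voice] alone would also admit /χ, t, θ, tʃ, …/. No other single listed feature picks out exactly this set either, so fewer than two features will not do.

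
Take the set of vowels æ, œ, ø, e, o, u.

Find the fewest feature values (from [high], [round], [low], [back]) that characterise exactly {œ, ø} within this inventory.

The class [−back], [+round] has exactly /œ, ø/ as its extension in this inventory. No smaller conjunction from the listed features achieves this: [+round] alone would also admit /o, u/; [−back] alone would also admit /æ, e/; and checking the remaining single features turns up none with this extension.

[−back, +round]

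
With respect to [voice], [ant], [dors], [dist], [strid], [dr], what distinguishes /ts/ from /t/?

[strident], [delayed release]

/ts/ is the voiceless alveolar affricate and /t/ is the voiceless alveolar stop. Both are [−voice], [+anterior], [−dorsal], [−distributed]. /ts/ is [+strident] while /t/ is [−strident]; /ts/ is [+delayed release] while /t/ is [−delayed release], so the distinguishing features are [strident], [delayed release].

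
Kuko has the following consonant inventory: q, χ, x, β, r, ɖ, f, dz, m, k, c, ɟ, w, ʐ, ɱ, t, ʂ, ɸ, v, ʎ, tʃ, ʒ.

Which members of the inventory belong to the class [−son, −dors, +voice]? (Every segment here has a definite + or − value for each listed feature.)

β, ɖ, dz, ʐ, v, ʒ

The [−sonorant] segments are /q, χ, x, β, ɖ, f, dz, k, c, ɟ, ʐ, t, ʂ, ɸ, v, tʃ, ʒ/.
Of those, [−dorsal] gives /β, ɖ, f, dz, ʐ, t, ʂ, ɸ, v, tʃ, ʒ/.
Among these, [+voice] leaves /β, ɖ, dz, ʐ, v, ʒ/.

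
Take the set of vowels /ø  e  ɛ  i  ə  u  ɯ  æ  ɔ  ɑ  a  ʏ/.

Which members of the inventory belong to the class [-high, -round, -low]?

e, ɛ, ə

Eliminate segments failing any feature: /ø, ɔ/ are [+round]; /i, u, ɯ, ʏ/ are [+high]; /æ, ɑ, a/ are [+low]. The remaining /e, ɛ, ə/ satisfy [-high], [-round], [-low].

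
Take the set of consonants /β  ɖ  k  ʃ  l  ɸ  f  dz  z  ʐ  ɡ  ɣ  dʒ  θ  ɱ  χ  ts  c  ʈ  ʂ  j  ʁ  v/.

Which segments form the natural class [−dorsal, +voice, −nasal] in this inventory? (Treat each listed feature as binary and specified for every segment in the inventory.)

Eliminate segments failing any feature: /k, ɡ, ɣ, χ, c, j, ʁ/ are [+dorsal]; /ʃ, ɸ, f, θ, ts, ʈ, ʂ/ are [−voice]; /ɱ/ is [+nasal]. The remaining /β, ɖ, l, dz, z, ʐ, dʒ, v/ satisfy [−dorsal], [+voice], [−nasal].

β, ɖ, l, dz, z, ʐ, dʒ, v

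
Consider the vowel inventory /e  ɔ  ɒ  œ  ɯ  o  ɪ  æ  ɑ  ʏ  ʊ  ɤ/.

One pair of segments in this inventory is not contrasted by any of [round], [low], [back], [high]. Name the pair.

o, ɔ

/o/ (mid back rounded tense vowel) and /ɔ/ (mid back rounded lax vowel) are both [+round], [-low], [+back], [-high], so none of the listed features separates them. (They do differ in [tense], which is not among the given features.) Every other pair in the inventory differs on at least one listed feature.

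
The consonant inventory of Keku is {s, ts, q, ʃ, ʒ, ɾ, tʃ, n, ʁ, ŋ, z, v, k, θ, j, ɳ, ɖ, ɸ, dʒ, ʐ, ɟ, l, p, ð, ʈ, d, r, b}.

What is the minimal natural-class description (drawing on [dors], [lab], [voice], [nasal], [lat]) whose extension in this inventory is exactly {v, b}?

/v, b/ are all [+voice], [+labial], and no other segment in the inventory matches both values. Dropping any one of them over-generates: [+labial] alone would also admit /ɸ, p/; [+voice] alone would also admit /ʒ, ɾ, n, ʁ, …/. No other single listed feature picks out exactly this set either, so fewer than two features will not do.

[+voice, +lab]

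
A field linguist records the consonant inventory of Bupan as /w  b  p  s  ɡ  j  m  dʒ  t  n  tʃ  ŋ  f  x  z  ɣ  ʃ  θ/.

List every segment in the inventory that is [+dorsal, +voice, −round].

ɡ, j, ŋ, ɣ

Checking each segment against [+dorsal], [+voice], [−round]: /ɡ/ (voiced velar stop), /j/ (palatal glide), /ŋ/ (velar nasal), /ɣ/ (voiced velar fricative) satisfy every feature; every other segment in the inventory fails at least one.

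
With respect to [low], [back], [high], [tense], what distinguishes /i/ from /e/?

The two segments share [−low], [−back], [+tense]. The only feature from the list on which they differ: /i/ is [+high] while /e/ is [−high].

[high]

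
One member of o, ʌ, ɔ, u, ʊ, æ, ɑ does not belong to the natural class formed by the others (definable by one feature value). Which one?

æ

[back] groups all but one: /ɔ, u, ʌ, ɑ, ʊ, o/ share [+back] while /æ/ (low front unrounded vowel) alone is [-back]. Removing any other segment would not leave a single-feature class that excludes it.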